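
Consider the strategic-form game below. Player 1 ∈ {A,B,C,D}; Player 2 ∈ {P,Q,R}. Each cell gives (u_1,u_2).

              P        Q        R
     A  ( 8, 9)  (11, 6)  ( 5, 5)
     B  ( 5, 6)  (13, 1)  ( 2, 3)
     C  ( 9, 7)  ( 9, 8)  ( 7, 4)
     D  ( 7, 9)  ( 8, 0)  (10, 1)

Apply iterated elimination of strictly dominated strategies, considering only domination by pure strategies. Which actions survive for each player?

IESDS → P1:{A,B,C} P2:{P,Q}

P2 drop R (P beats it: A:9>5 B:6>3 C:7>4 D:9>1)
P1 drop D (A beats it: P:8>7 Q:11>8)
P1→{A,B,C} P2→{P,Q}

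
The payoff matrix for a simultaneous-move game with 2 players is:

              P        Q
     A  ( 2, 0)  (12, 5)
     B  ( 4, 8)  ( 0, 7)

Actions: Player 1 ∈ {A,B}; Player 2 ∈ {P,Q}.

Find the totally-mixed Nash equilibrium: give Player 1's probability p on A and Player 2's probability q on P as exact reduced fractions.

P1 mixes 1/6 on A; P2 mixes 6/7 on P

P1 indiff ⇒ q·2+(1-q)·12 = q·4+(1-q)·0 ⇒ q(-2) = (1-q)(-12) ⇒ q = 6/7
P2 indiff ⇒ p·0+(1-p)·8 = p·5+(1-p)·7 ⇒ p(-5) = (1-p)(-1) ⇒ p = 1/6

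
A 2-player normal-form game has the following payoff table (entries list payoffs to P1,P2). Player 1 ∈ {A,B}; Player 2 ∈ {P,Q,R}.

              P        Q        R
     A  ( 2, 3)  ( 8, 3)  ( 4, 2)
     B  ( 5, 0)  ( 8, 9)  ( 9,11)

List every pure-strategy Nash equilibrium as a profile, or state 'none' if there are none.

Nash profiles: (A,Q), (B,R)

(A,P): not NE [P1→B gives 5>2]
(A,Q): NE
(A,R): not NE [P1→B gives 9>4; P2→Q gives 3>2]
(B,P): not NE [P2→R gives 11>0]
(B,Q): not NE [P2→R gives 11>9]
(B,R): NE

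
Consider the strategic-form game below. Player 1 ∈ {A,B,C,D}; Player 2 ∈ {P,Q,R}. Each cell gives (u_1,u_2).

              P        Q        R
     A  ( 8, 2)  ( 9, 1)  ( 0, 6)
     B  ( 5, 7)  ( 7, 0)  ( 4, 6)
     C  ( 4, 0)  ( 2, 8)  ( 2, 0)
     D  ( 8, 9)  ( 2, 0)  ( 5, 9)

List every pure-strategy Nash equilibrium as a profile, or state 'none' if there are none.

(A,P): not NE [P2→R gives 6>2]
(A,Q): not NE [P2→R gives 6>1]
(A,R): not NE [P1→D gives 5>0]
(B,P): not NE [P1→D gives 8>5]
(B,Q): not NE [P1→A gives 9>7; P2→P gives 7>0]
(B,R): not NE [P1→D gives 5>4; P2→P gives 7>6]
(C,P): not NE [P1→D gives 8>4; P2→Q gives 8>0]
(C,Q): not NE [P1→A gives 9>2]
(C,R): not NE [P1→D gives 5>2; P2→Q gives 8>0]
(D,P): NE
(D,Q): not NE [P1→A gives 9>2; P2→R gives 9>0]
(D,R): NE

PSNE = {(D,P), (D,R)}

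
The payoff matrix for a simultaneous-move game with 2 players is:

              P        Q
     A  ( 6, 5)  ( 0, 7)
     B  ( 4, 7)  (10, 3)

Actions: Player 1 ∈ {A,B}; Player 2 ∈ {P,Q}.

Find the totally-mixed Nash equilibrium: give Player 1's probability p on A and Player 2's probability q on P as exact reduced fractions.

P1 indiff ⇒ q·6+(1-q)·0 = q·4+(1-q)·10 ⇒ q(2) = (1-q)(10) ⇒ q = 5/6
P2 indiff ⇒ p·5+(1-p)·7 = p·7+(1-p)·3 ⇒ p(-2) = (1-p)(-4) ⇒ p = 2/3

P1 mixes 2/3 on A; P2 mixes 5/6 on P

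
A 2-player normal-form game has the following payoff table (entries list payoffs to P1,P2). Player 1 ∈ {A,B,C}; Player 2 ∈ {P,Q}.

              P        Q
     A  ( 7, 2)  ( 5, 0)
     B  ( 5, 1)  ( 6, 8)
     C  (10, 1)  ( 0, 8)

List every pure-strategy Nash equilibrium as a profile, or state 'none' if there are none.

(A,P): not NE [P1→C gives 10>7]
(A,Q): not NE [P1→B gives 6>5; P2→P gives 2>0]
(B,P): not NE [P1→C gives 10>5; P2→Q gives 8>1]
(B,Q): NE
(C,P): not NE [P2→Q gives 8>1]
(C,Q): not NE [P1→B gives 6>0]

Nash profiles: (B,Q)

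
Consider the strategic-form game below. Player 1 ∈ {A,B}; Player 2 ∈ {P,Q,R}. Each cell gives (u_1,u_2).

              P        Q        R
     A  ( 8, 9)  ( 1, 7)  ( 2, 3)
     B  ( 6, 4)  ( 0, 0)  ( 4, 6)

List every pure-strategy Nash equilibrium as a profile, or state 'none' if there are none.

(A,P): NE
(A,Q): not NE [P2→P gives 9>7]
(A,R): not NE [P1→B gives 4>2; P2→P gives 9>3]
(B,P): not NE [P1→A gives 8>6; P2→R gives 6>4]
(B,Q): not NE [P1→A gives 1>0; P2→R gives 6>0]
(B,R): NE

Nash profiles: (A,P), (B,R)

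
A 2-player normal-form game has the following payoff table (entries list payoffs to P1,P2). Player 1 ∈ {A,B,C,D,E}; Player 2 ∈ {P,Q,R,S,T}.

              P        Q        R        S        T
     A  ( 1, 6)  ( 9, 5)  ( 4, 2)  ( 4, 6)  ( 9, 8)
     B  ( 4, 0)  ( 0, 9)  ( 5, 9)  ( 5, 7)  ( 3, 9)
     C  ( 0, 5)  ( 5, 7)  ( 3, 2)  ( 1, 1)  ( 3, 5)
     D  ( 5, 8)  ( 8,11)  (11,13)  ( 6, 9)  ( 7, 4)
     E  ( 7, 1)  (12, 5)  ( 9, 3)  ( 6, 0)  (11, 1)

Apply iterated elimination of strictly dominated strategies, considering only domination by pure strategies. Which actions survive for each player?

Remaining: P1:{D,E} P2:{Q,R}

P1 drop A (E beats it: P:7>1 Q:12>9 R:9>4 S:6>4 T:11>9)
P1 drop B (D beats it: P:5>4 Q:8>0 R:11>5 S:6>5 T:7>3)
P1 drop C (D beats it: P:5>0 Q:8>5 R:11>3 S:6>1 T:7>3)
P2 drop P (Q beats it: D:11>8 E:5>1)
P2 drop S (Q beats it: D:11>9 E:5>0)
P2 drop T (Q beats it: D:11>4 E:5>1)
P1→{D,E} P2→{Q,R}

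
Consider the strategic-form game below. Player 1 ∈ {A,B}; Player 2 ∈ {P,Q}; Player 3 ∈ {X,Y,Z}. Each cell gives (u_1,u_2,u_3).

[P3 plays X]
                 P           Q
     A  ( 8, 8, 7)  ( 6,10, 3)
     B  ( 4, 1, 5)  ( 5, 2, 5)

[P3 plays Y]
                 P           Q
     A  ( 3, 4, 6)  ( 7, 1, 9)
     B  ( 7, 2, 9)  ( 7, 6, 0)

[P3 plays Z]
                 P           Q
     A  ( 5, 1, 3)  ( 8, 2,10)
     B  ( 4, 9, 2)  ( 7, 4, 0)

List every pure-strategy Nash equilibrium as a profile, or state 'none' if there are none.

(A,P,X): not NE [P2→Q gives 10>8]
(A,P,Y): not NE [P1→B gives 7>3; P3→X gives 7>6]
(A,P,Z): not NE [P2→Q gives 2>1; P3→X gives 7>3]
(A,Q,X): not NE [P3→Z gives 10>3]
(A,Q,Y): not NE [P2→P gives 4>1; P3→Z gives 10>9]
(A,Q,Z): NE
(B,P,X): not NE [P1→A gives 8>4; P2→Q gives 2>1; P3→Y gives 9>5]
(B,P,Y): not NE [P2→Q gives 6>2]
(B,P,Z): not NE [P1→A gives 5>4; P3→Y gives 9>2]
(B,Q,X): not NE [P1→A gives 6>5]
(B,Q,Y): not NE [P3→X gives 5>0]
(B,Q,Z): not NE [P1→A gives 8>7; P2→P gives 9>4; P3→X gives 5>0]

NE set: (A,Q,Z)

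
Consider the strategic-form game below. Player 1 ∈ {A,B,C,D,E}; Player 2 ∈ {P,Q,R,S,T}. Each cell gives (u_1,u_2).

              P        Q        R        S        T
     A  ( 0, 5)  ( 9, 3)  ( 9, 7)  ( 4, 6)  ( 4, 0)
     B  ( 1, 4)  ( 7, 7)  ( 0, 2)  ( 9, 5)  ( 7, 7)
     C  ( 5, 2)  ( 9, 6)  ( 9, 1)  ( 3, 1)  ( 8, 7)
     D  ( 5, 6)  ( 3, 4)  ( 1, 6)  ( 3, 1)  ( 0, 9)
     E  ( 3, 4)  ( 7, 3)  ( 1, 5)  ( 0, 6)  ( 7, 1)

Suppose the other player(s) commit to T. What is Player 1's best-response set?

u_1(A vs T) = 4
u_1(B vs T) = 7
u_1(C vs T) = 8
u_1(D vs T) = 0
u_1(E vs T) = 7
max payoff 8 at {C}

argmax u_1 = {C}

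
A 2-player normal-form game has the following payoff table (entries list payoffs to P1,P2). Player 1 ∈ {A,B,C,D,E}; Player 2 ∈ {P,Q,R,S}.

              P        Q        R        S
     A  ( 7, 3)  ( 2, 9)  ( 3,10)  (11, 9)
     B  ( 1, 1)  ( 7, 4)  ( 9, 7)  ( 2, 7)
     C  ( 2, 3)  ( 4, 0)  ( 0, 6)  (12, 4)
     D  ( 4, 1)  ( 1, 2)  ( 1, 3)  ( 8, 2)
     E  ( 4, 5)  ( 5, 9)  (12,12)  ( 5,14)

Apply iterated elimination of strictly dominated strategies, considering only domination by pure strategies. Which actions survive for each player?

Remaining: P1:{A,C,E} P2:{R,S}

P1 drop D (A beats it: P:7>4 Q:2>1 R:3>1 S:11>8)
P2 drop P (R beats it: A:10>3 B:7>1 C:6>3 E:12>5)
P2 drop Q (R beats it: A:10>9 B:7>4 C:6>0 E:12>9)
P1 drop B (E beats it: R:12>9 S:5>2)
P1→{A,C,E} P2→{R,S}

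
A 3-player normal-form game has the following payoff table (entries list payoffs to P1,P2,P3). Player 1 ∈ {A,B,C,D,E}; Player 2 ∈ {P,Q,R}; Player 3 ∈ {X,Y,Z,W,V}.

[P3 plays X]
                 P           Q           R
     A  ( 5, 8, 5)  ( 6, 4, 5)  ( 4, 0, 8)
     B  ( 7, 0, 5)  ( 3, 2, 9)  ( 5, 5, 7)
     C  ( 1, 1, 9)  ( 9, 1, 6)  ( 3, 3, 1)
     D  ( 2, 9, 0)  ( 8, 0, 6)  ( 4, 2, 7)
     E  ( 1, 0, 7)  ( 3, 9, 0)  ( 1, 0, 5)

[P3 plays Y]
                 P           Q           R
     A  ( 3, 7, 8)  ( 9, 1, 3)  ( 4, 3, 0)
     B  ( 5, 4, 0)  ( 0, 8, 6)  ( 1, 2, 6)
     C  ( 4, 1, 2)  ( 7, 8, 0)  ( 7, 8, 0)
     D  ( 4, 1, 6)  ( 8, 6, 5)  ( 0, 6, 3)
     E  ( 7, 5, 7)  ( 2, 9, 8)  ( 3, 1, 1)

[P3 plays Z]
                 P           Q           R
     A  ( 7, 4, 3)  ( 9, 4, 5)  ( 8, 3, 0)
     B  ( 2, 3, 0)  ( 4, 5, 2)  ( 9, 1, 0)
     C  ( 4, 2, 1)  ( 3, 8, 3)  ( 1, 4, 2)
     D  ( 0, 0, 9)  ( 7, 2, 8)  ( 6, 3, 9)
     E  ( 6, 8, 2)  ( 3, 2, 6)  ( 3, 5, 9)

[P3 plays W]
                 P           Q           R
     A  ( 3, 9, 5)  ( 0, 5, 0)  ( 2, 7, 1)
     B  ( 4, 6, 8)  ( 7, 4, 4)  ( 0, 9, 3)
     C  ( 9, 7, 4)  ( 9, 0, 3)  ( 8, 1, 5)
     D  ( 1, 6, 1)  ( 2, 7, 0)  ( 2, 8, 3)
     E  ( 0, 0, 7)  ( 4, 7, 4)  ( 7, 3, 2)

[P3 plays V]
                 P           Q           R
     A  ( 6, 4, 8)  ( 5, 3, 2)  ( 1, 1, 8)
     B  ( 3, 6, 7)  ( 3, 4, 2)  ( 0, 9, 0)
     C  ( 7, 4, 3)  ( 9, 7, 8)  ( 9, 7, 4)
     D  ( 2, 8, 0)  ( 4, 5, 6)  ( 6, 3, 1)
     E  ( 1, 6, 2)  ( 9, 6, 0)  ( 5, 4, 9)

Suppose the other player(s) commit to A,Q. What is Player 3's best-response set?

BR_3 = {X,Z}

u_3(X vs A,Q) = 5
u_3(Y vs A,Q) = 3
u_3(Z vs A,Q) = 5
u_3(W vs A,Q) = 0
u_3(V vs A,Q) = 2
max payoff 5 at {X,Z}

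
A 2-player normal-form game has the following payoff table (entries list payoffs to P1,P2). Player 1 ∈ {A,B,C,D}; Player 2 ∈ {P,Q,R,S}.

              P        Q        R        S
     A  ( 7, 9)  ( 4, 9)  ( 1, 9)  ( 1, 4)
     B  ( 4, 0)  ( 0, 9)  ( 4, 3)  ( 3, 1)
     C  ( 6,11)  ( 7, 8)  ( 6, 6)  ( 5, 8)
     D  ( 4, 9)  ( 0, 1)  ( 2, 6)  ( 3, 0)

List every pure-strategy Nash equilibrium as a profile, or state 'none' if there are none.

PSNE = {(A,P)}

(A,P): NE
(A,Q): not NE [P1→C gives 7>4]
(A,R): not NE [P1→C gives 6>1]
(A,S): not NE [P1→C gives 5>1; P2→R gives 9>4]
(B,P): not NE [P1→A gives 7>4; P2→Q gives 9>0]
(B,Q): not NE [P1→C gives 7>0]
(B,R): not NE [P1→C gives 6>4; P2→Q gives 9>3]
(B,S): not NE [P1→C gives 5>3; P2→Q gives 9>1]
(C,P): not NE [P1→A gives 7>6]
(C,Q): not NE [P2→P gives 11>8]
(C,R): not NE [P2→P gives 11>6]
(C,S): not NE [P2→P gives 11>8]
(D,P): not NE [P1→A gives 7>4]
(D,Q): not NE [P1→C gives 7>0; P2→P gives 9>1]
(D,R): not NE [P1→C gives 6>2; P2→P gives 9>6]
(D,S): not NE [P1→C gives 5>3; P2→P gives 9>0]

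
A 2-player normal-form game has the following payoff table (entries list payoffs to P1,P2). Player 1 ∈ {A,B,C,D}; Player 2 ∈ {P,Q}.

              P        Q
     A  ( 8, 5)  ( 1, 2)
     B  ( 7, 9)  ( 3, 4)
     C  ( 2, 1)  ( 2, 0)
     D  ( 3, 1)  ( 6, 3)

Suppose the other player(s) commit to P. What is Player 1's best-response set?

u_1(A vs P) = 8
u_1(B vs P) = 7
u_1(C vs P) = 2
u_1(D vs P) = 3
max payoff 8 at {A}

P1 best: {A}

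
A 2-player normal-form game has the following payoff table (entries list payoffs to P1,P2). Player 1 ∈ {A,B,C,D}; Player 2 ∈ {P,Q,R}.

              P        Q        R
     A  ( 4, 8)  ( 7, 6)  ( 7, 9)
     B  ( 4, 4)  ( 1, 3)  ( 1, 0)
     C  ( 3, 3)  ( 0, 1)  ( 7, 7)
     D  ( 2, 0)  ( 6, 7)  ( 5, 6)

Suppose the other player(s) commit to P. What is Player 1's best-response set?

P1 best: {A,B}

u_1(A vs P) = 4
u_1(B vs P) = 4
u_1(C vs P) = 3
u_1(D vs P) = 2
max payoff 4 at {A,B}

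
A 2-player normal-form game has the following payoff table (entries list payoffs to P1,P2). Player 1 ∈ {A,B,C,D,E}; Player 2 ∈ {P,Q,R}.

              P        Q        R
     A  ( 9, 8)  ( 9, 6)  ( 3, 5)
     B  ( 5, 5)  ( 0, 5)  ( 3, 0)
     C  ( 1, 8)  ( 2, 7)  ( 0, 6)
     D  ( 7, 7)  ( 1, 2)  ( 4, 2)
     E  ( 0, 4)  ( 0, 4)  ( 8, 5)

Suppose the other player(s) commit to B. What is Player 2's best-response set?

BR_2 = {P,Q}

u_2(P vs B) = 5
u_2(Q vs B) = 5
u_2(R vs B) = 0
max payoff 5 at {P,Q}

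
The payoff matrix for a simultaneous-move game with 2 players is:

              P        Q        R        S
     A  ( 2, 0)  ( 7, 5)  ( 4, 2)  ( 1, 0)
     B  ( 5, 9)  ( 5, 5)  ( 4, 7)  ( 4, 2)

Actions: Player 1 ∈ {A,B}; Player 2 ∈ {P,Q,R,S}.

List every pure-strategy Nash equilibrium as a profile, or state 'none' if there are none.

NE set: (A,Q), (B,P)

(A,P): not NE [P1→B gives 5>2; P2→Q gives 5>0]
(A,Q): NE
(A,R): not NE [P2→Q gives 5>2]
(A,S): not NE [P1→B gives 4>1; P2→Q gives 5>0]
(B,P): NE
(B,Q): not NE [P1→A gives 7>5; P2→P gives 9>5]
(B,R): not NE [P2→P gives 9>7]
(B,S): not NE [P2→P gives 9>2]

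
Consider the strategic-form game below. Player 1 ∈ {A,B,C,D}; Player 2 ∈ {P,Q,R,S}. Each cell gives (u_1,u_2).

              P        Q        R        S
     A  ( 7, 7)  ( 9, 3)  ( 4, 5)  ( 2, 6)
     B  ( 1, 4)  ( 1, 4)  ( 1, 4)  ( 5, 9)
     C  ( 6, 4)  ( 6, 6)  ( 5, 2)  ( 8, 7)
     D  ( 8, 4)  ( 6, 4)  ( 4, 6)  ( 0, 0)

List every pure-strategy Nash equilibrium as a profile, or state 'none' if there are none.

(A,P): not NE [P1→D gives 8>7]
(A,Q): not NE [P2→P gives 7>3]
(A,R): not NE [P1→C gives 5>4; P2→P gives 7>5]
(A,S): not NE [P1→C gives 8>2; P2→P gives 7>6]
(B,P): not NE [P1→D gives 8>1; P2→S gives 9>4]
(B,Q): not NE [P1→A gives 9>1; P2→S gives 9>4]
(B,R): not NE [P1→C gives 5>1; P2→S gives 9>4]
(B,S): not NE [P1→C gives 8>5]
(C,P): not NE [P1→D gives 8>6; P2→S gives 7>4]
(C,Q): not NE [P1→A gives 9>6; P2→S gives 7>6]
(C,R): not NE [P2→S gives 7>2]
(C,S): NE
(D,P): not NE [P2→R gives 6>4]
(D,Q): not NE [P1→A gives 9>6; P2→R gives 6>4]
(D,R): not NE [P1→C gives 5>4]
(D,S): not NE [P1→C gives 8>0; P2→R gives 6>0]

NE set: (C,S)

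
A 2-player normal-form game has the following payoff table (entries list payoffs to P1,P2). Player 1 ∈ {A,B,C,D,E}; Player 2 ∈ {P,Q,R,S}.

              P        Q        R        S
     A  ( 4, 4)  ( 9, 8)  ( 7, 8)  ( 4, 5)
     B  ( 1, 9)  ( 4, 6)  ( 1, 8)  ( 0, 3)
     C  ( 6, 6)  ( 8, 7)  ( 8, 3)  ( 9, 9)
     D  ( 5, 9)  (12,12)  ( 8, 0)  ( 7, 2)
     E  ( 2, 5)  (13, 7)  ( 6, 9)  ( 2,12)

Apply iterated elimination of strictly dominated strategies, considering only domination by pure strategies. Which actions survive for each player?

IESDS → P1:{C,D,E} P2:{Q,S}

P1 drop A (D beats it: P:5>4 Q:12>9 R:8>7 S:7>4)
P1 drop B (C beats it: P:6>1 Q:8>4 R:8>1 S:9>0)
P2 drop P (Q beats it: C:7>6 D:12>9 E:7>5)
P2 drop R (S beats it: C:9>3 D:2>0 E:12>9)
P1→{C,D,E} P2→{Q,S}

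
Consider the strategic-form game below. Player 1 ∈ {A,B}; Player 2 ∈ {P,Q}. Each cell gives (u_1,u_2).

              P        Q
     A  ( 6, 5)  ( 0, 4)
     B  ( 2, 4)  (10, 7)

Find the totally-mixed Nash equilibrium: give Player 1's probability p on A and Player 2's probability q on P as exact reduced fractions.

P1 indiff ⇒ q·6+(1-q)·0 = q·2+(1-q)·10 ⇒ q(4) = (1-q)(10) ⇒ q = 5/7
P2 indiff ⇒ p·5+(1-p)·4 = p·4+(1-p)·7 ⇒ p(1) = (1-p)(3) ⇒ p = 3/4

P1 mixes 3/4 on A; P2 mixes 5/7 on P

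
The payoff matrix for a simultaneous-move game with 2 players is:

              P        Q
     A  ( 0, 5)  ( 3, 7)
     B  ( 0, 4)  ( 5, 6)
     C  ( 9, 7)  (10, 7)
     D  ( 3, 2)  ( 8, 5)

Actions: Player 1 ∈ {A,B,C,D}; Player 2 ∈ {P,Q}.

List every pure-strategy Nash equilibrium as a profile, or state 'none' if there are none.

Nash profiles: (C,P), (C,Q)

(A,P): not NE [P1→C gives 9>0; P2→Q gives 7>5]
(A,Q): not NE [P1→C gives 10>3]
(B,P): not NE [P1→C gives 9>0; P2→Q gives 6>4]
(B,Q): not NE [P1→C gives 10>5]
(C,P): NE
(C,Q): NE
(D,P): not NE [P1→C gives 9>3; P2→Q gives 5>2]
(D,Q): not NE [P1→C gives 10>8]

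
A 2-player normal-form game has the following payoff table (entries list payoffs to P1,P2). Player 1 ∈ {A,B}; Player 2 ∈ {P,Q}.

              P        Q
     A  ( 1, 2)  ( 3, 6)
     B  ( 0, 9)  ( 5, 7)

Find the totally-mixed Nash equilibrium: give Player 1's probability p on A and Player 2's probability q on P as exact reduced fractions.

P1 mixes 1/3 on A; P2 mixes 2/3 on P

P1 indiff ⇒ q·1+(1-q)·3 = q·0+(1-q)·5 ⇒ q(1) = (1-q)(2) ⇒ q = 2/3
P2 indiff ⇒ p·2+(1-p)·9 = p·6+(1-p)·7 ⇒ p(-4) = (1-p)(-2) ⇒ p = 1/3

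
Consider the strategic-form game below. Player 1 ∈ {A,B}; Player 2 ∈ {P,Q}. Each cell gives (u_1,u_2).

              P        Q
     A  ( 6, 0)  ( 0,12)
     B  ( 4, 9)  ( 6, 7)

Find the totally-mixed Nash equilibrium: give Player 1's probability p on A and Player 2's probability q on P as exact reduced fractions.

P1 indiff ⇒ q·6+(1-q)·0 = q·4+(1-q)·6 ⇒ q(2) = (1-q)(6) ⇒ q = 3/4
P2 indiff ⇒ p·0+(1-p)·9 = p·12+(1-p)·7 ⇒ p(-12) = (1-p)(-2) ⇒ p = 1/7

p=1/7, q=3/4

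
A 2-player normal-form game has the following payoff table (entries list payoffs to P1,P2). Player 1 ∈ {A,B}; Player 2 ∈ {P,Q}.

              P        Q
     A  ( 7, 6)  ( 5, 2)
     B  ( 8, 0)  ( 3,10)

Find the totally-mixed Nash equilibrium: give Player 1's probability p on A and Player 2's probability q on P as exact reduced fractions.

P1 indiff ⇒ q·7+(1-q)·5 = q·8+(1-q)·3 ⇒ q(-1) = (1-q)(-2) ⇒ q = 2/3
P2 indiff ⇒ p·6+(1-p)·0 = p·2+(1-p)·10 ⇒ p(4) = (1-p)(10) ⇒ p = 5/7

p=5/7, q=2/3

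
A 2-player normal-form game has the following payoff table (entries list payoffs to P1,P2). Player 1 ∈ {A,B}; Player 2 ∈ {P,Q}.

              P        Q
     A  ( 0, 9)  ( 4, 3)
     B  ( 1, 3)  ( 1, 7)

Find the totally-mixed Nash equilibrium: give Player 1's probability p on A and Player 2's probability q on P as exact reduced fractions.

P1 mixes 2/5 on A; P2 mixes 3/4 on P

P1 indiff ⇒ q·0+(1-q)·4 = q·1+(1-q)·1 ⇒ q(-1) = (1-q)(-3) ⇒ q = 3/4
P2 indiff ⇒ p·9+(1-p)·3 = p·3+(1-p)·7 ⇒ p(6) = (1-p)(4) ⇒ p = 2/5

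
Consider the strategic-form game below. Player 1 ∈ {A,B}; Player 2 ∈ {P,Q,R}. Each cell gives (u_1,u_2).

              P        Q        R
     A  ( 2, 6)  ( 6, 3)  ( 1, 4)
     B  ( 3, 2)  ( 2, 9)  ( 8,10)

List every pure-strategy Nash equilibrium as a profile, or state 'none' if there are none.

(A,P): not NE [P1→B gives 3>2]
(A,Q): not NE [P2→P gives 6>3]
(A,R): not NE [P1→B gives 8>1; P2→P gives 6>4]
(B,P): not NE [P2→R gives 10>2]
(B,Q): not NE [P1→A gives 6>2; P2→R gives 10>9]
(B,R): NE

NE set: (B,R)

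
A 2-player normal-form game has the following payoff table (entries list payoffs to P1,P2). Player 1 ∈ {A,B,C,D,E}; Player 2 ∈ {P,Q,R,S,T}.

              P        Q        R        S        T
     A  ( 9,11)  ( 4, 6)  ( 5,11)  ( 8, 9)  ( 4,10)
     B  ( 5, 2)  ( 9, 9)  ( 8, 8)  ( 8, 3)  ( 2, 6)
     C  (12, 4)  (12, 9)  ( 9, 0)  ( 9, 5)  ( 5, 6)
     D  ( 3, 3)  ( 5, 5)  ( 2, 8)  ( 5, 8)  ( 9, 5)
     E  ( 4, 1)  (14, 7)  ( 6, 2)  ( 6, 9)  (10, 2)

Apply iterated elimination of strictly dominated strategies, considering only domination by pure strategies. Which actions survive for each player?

P1 drop A (C beats it: P:12>9 Q:12>4 R:9>5 S:9>8 T:5>4)
P1 drop B (C beats it: P:12>5 Q:12>9 R:9>8 S:9>8 T:5>2)
P1 drop D (E beats it: P:4>3 Q:14>5 R:6>2 S:6>5 T:10>9)
P2 drop P (Q beats it: C:9>4 E:7>1)
P2 drop R (Q beats it: C:9>0 E:7>2)
P2 drop T (Q beats it: C:9>6 E:7>2)
P1→{C,E} P2→{Q,S}

Remaining: P1:{C,E} P2:{Q,S}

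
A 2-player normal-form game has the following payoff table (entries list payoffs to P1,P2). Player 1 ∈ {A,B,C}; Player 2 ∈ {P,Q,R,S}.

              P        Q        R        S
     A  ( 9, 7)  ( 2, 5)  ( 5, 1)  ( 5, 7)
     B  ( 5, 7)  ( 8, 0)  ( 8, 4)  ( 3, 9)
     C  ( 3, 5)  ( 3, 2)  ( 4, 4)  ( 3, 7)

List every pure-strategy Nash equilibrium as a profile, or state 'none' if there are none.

(A,P): NE
(A,Q): not NE [P1→B gives 8>2; P2→S gives 7>5]
(A,R): not NE [P1→B gives 8>5; P2→S gives 7>1]
(A,S): NE
(B,P): not NE [P1→A gives 9>5; P2→S gives 9>7]
(B,Q): not NE [P2→S gives 9>0]
(B,R): not NE [P2→S gives 9>4]
(B,S): not NE [P1→A gives 5>3]
(C,P): not NE [P1→A gives 9>3; P2→S gives 7>5]
(C,Q): not NE [P1→B gives 8>3; P2→S gives 7>2]
(C,R): not NE [P1→B gives 8>4; P2→S gives 7>4]
(C,S): not NE [P1→A gives 5>3]

Nash profiles: (A,P), (A,S)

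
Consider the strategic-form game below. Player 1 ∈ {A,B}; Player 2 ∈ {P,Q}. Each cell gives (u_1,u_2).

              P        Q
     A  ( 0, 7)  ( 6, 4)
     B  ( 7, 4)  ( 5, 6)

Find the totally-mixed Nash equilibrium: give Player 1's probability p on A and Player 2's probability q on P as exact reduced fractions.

P1 indiff ⇒ q·0+(1-q)·6 = q·7+(1-q)·5 ⇒ q(-7) = (1-q)(-1) ⇒ q = 1/8
P2 indiff ⇒ p·7+(1-p)·4 = p·4+(1-p)·6 ⇒ p(3) = (1-p)(2) ⇒ p = 2/5

p=2/5, q=1/8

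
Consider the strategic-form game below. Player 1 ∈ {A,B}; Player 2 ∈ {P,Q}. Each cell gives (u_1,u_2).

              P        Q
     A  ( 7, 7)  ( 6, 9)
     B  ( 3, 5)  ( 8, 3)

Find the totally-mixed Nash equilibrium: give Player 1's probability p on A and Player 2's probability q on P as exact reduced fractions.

p=1/2, q=1/3

P1 indiff ⇒ q·7+(1-q)·6 = q·3+(1-q)·8 ⇒ q(4) = (1-q)(2) ⇒ q = 1/3
P2 indiff ⇒ p·7+(1-p)·5 = p·9+(1-p)·3 ⇒ p(-2) = (1-p)(-2) ⇒ p = 1/2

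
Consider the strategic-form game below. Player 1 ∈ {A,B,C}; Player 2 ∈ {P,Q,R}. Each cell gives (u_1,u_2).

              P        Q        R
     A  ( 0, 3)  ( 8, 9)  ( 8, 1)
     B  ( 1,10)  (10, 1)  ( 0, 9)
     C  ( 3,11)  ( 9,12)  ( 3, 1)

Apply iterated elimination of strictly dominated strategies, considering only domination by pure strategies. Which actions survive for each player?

P2 drop R (P beats it: A:3>1 B:10>9 C:11>1)
P1 drop A (B beats it: P:1>0 Q:10>8)
P1→{B,C} P2→{P,Q}

Remaining: P1:{B,C} P2:{P,Q}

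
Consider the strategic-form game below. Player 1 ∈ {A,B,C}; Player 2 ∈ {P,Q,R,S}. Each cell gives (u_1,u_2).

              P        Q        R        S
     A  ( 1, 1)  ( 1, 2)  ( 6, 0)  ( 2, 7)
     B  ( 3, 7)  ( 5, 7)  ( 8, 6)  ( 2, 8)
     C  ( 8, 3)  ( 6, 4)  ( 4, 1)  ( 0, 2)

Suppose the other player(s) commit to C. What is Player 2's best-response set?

u_2(P vs C) = 3
u_2(Q vs C) = 4
u_2(R vs C) = 1
u_2(S vs C) = 2
max payoff 4 at {Q}

BR_2 = {Q}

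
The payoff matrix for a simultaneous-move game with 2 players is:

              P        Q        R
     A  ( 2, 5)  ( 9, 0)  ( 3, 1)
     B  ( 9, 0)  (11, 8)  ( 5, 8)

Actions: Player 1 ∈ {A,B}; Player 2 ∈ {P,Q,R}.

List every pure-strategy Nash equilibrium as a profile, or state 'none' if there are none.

NE set: (B,Q), (B,R)

(A,P): not NE [P1→B gives 9>2]
(A,Q): not NE [P1→B gives 11>9; P2→P gives 5>0]
(A,R): not NE [P1→B gives 5>3; P2→P gives 5>1]
(B,P): not NE [P2→R gives 8>0]
(B,Q): NE
(B,R): NE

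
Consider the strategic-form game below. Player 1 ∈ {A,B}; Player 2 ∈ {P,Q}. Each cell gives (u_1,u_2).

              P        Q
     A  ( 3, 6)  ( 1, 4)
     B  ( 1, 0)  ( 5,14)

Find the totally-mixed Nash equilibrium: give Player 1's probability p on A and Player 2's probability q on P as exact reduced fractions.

P1 indiff ⇒ q·3+(1-q)·1 = q·1+(1-q)·5 ⇒ q(2) = (1-q)(4) ⇒ q = 2/3
P2 indiff ⇒ p·6+(1-p)·0 = p·4+(1-p)·14 ⇒ p(2) = (1-p)(14) ⇒ p = 7/8

P1 mixes 7/8 on A; P2 mixes 2/3 on P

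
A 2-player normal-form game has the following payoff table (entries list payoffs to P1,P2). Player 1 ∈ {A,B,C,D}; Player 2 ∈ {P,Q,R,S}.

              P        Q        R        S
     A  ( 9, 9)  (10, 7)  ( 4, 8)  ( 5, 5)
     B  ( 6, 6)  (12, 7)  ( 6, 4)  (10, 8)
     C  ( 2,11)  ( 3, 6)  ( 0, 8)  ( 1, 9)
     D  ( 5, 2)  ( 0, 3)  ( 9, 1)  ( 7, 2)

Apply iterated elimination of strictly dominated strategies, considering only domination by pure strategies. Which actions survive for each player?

P1 drop C (A beats it: P:9>2 Q:10>3 R:4>0 S:5>1)
P2 drop R (P beats it: A:9>8 B:6>4 D:2>1)
P1 drop D (B beats it: P:6>5 Q:12>0 S:10>7)
P1→{A,B} P2→{P,Q,S}

Remaining: P1:{A,B} P2:{P,Q,S}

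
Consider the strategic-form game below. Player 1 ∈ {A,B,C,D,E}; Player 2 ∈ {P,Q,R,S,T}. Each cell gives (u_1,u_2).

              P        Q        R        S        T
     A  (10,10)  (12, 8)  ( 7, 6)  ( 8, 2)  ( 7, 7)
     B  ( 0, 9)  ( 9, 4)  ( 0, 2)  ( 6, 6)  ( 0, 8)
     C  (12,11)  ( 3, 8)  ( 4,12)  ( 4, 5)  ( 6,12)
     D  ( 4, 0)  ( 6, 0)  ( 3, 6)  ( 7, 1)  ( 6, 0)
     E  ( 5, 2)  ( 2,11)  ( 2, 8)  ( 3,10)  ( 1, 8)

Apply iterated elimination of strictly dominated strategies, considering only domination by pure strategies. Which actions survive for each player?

Survivors P1:{A,C} P2:{P,R,T}

P1 drop B (A beats it: P:10>0 Q:12>9 R:7>0 S:8>6 T:7>0)
P1 drop D (A beats it: P:10>4 Q:12>6 R:7>3 S:8>7 T:7>6)
P1 drop E (A beats it: P:10>5 Q:12>2 R:7>2 S:8>3 T:7>1)
P2 drop Q (P beats it: A:10>8 C:11>8)
P2 drop S (P beats it: A:10>2 C:11>5)
P1→{A,C} P2→{P,R,T}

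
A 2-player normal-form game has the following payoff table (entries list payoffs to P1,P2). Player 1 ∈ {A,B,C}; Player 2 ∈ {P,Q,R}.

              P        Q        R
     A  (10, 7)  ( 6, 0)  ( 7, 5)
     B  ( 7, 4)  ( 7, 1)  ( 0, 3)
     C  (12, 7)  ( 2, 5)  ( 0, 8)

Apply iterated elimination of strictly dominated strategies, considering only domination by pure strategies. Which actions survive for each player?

Remaining: P1:{A,C} P2:{P,R}

P2 drop Q (P beats it: A:7>0 B:4>1 C:7>5)
P1 drop B (A beats it: P:10>7 R:7>0)
P1→{A,C} P2→{P,R}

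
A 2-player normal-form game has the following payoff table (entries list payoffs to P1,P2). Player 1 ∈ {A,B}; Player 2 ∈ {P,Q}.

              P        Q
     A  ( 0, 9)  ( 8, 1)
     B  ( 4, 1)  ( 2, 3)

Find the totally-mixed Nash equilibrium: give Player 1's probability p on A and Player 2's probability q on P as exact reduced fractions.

P1 mixes 1/5 on A; P2 mixes 3/5 on P

P1 indiff ⇒ q·0+(1-q)·8 = q·4+(1-q)·2 ⇒ q(-4) = (1-q)(-6) ⇒ q = 3/5
P2 indiff ⇒ p·9+(1-p)·1 = p·1+(1-p)·3 ⇒ p(8) = (1-p)(2) ⇒ p = 1/5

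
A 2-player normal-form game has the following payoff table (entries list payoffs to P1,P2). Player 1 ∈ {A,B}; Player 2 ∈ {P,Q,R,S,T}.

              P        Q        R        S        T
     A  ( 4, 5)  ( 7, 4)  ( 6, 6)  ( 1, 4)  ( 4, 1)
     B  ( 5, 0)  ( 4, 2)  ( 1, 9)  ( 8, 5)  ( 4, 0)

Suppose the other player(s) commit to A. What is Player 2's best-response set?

u_2(P vs A) = 5
u_2(Q vs A) = 4
u_2(R vs A) = 6
u_2(S vs A) = 4
u_2(T vs A) = 1
max payoff 6 at {R}

P2 best: {R}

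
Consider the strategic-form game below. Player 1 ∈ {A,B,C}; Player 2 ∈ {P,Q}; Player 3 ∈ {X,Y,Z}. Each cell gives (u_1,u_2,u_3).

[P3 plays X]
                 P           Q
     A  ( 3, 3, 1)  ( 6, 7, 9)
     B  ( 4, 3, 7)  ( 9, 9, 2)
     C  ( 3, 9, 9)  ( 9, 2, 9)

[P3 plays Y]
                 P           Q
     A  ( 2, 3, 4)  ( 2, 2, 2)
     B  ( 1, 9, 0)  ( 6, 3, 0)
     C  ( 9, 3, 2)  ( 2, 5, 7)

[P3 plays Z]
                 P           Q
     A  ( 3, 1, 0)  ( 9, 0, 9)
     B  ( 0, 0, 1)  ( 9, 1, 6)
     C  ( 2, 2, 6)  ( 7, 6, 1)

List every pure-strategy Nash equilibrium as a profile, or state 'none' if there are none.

PSNE = {(B,Q,Z)}

(A,P,X): not NE [P1→B gives 4>3; P2→Q gives 7>3; P3→Y gives 4>1]
(A,P,Y): not NE [P1→C gives 9>2]
(A,P,Z): not NE [P3→Y gives 4>0]
(A,Q,X): not NE [P1→C gives 9>6]
(A,Q,Y): not NE [P1→B gives 6>2; P2→P gives 3>2; P3→Z gives 9>2]
(A,Q,Z): not NE [P2→P gives 1>0]
(B,P,X): not NE [P2→Q gives 9>3]
(B,P,Y): not NE [P1→C gives 9>1; P3→X gives 7>0]
(B,P,Z): not NE [P1→A gives 3>0; P2→Q gives 1>0; P3→X gives 7>1]
(B,Q,X): not NE [P3→Z gives 6>2]
(B,Q,Y): not NE [P2→P gives 9>3; P3→Z gives 6>0]
(B,Q,Z): NE
(C,P,X): not NE [P1→B gives 4>3]
(C,P,Y): not NE [P2→Q gives 5>3; P3→X gives 9>2]
(C,P,Z): not NE [P1→A gives 3>2; P2→Q gives 6>2; P3→X gives 9>6]
(C,Q,X): not NE [P2→P gives 9>2]
(C,Q,Y): not NE [P1→B gives 6>2; P3→X gives 9>7]
(C,Q,Z): not NE [P1→B gives 9>7; P3→X gives 9>1]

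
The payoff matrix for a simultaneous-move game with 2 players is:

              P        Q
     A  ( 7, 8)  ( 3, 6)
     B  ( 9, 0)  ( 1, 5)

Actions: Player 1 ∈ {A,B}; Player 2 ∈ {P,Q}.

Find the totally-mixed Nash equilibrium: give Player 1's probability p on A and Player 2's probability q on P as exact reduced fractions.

p=5/7, q=1/2

P1 indiff ⇒ q·7+(1-q)·3 = q·9+(1-q)·1 ⇒ q(-2) = (1-q)(-2) ⇒ q = 1/2
P2 indiff ⇒ p·8+(1-p)·0 = p·6+(1-p)·5 ⇒ p(2) = (1-p)(5) ⇒ p = 5/7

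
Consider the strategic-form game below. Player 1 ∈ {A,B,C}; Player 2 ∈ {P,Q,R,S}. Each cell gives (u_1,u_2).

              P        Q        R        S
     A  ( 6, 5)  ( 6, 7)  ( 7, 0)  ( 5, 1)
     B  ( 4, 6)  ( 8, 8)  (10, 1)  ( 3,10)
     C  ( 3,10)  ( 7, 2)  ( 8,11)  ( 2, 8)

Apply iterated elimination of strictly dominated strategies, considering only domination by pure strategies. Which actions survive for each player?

P1 drop C (B beats it: P:4>3 Q:8>7 R:10>8 S:3>2)
P2 drop P (Q beats it: A:7>5 B:8>6)
P2 drop R (Q beats it: A:7>0 B:8>1)
P1→{A,B} P2→{Q,S}

Survivors P1:{A,B} P2:{Q,S}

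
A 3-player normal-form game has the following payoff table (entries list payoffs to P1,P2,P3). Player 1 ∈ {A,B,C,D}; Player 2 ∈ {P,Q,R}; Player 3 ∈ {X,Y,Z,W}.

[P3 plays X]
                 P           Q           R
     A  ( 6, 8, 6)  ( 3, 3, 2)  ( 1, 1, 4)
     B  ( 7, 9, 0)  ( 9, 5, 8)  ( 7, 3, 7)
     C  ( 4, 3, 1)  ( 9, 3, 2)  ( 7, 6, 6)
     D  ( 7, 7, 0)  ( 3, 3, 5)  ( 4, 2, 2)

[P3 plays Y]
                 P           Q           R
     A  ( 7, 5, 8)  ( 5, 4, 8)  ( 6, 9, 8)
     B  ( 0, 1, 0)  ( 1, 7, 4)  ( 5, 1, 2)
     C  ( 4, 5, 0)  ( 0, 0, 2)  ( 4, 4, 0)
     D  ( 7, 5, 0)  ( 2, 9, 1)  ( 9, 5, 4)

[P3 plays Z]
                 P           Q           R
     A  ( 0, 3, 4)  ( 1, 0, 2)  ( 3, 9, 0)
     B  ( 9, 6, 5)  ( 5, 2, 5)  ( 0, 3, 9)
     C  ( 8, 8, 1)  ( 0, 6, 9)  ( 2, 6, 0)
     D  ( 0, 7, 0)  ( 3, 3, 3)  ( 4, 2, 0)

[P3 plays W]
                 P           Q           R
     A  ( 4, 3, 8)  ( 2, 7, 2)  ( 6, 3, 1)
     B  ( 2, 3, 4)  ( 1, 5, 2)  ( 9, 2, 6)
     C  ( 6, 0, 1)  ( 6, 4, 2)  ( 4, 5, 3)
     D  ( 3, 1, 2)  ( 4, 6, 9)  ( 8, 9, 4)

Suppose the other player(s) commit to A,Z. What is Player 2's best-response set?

BR_2 = {R}

u_2(P vs A,Z) = 3
u_2(Q vs A,Z) = 0
u_2(R vs A,Z) = 9
max payoff 9 at {R}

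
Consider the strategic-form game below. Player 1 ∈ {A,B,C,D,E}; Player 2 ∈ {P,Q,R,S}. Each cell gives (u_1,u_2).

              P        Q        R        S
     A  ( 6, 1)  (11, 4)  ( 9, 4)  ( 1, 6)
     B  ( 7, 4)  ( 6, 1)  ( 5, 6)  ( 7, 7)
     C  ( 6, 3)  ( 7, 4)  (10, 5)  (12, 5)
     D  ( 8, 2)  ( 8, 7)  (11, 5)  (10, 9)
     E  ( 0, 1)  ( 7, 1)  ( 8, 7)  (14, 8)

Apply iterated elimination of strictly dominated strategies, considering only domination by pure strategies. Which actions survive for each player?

P1 drop B (D beats it: P:8>7 Q:8>6 R:11>5 S:10>7)
P2 drop P (R beats it: A:4>1 C:5>3 D:5>2 E:7>1)
P2 drop Q (S beats it: A:6>4 C:5>4 D:9>7 E:8>1)
P1 drop A (C beats it: R:10>9 S:12>1)
P1→{C,D,E} P2→{R,S}

IESDS → P1:{C,D,E} P2:{R,S}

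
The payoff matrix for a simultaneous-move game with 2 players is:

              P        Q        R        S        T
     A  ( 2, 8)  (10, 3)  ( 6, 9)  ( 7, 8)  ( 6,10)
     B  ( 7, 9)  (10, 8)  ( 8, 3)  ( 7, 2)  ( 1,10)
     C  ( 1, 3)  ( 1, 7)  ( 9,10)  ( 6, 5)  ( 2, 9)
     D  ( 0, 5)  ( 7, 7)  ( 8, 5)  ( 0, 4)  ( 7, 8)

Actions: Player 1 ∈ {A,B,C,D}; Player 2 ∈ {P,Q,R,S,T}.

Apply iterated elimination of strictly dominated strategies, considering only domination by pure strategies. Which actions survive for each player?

P2 drop P (T beats it: A:10>8 B:10>9 C:9>3 D:8>5)
P2 drop Q (T beats it: A:10>3 B:10>8 C:9>7 D:8>7)
P2 drop S (R beats it: A:9>8 B:3>2 C:10>5 D:5>4)
P1 drop A (D beats it: R:8>6 T:7>6)
P1 drop B (C beats it: R:9>8 T:2>1)
P1→{C,D} P2→{R,T}

IESDS → P1:{C,D} P2:{R,T}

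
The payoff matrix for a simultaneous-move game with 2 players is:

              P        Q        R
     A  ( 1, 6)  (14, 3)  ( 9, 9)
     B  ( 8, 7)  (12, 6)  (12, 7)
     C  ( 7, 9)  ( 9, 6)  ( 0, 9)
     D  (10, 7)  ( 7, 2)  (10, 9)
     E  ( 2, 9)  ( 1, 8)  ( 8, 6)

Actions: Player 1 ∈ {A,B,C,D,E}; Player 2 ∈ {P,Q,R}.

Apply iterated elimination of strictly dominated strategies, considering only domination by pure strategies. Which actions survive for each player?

P1 drop C (B beats it: P:8>7 Q:12>9 R:12>0)
P1 drop E (B beats it: P:8>2 Q:12>1 R:12>8)
P2 drop Q (P beats it: A:6>3 B:7>6 D:7>2)
P1 drop A (B beats it: P:8>1 R:12>9)
P1→{B,D} P2→{P,R}

IESDS → P1:{B,D} P2:{P,R}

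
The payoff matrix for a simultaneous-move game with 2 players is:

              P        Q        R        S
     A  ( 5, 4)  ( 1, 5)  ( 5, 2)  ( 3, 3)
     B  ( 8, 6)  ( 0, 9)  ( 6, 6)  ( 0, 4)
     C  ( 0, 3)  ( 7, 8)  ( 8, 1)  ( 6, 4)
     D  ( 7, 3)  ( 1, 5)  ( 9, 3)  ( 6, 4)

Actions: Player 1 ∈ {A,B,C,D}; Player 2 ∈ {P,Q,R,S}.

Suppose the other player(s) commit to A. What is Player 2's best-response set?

BR_2 = {Q}

u_2(P vs A) = 4
u_2(Q vs A) = 5
u_2(R vs A) = 2
u_2(S vs A) = 3
max payoff 5 at {Q}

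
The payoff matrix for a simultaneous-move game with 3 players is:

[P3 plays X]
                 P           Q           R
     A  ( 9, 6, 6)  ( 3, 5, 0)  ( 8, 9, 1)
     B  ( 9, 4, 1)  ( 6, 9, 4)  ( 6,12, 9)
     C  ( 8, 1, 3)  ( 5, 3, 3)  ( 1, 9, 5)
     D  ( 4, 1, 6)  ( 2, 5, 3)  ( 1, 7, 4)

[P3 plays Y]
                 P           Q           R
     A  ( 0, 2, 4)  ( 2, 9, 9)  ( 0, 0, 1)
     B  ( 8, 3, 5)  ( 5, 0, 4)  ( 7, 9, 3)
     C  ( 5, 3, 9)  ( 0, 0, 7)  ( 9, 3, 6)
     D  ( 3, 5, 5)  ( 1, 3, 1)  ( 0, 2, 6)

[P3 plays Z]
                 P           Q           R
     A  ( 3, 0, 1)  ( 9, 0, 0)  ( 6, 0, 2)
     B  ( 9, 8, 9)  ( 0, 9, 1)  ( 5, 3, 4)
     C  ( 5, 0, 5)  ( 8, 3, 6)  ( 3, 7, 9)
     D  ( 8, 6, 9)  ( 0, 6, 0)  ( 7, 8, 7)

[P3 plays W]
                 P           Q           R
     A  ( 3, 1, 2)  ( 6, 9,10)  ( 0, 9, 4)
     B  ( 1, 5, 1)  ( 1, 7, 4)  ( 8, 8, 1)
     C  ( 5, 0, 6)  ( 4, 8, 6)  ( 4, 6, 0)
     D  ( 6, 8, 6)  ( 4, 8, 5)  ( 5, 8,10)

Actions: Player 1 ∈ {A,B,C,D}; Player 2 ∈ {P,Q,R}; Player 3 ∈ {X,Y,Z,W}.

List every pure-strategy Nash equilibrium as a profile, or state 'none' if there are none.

(A,P,X): not NE [P2→R gives 9>6]
(A,P,Y): not NE [P1→B gives 8>0; P2→Q gives 9>2; P3→X gives 6>4]
(A,P,Z): not NE [P1→B gives 9>3; P3→X gives 6>1]
(A,P,W): not NE [P1→D gives 6>3; P2→R gives 9>1; P3→X gives 6>2]
(A,Q,X): not NE [P1→B gives 6>3; P2→R gives 9>5; P3→W gives 10>0]
(A,Q,Y): not NE [P1→B gives 5>2; P3→W gives 10>9]
(A,Q,Z): not NE [P3→W gives 10>0]
(A,Q,W): NE
(A,R,X): not NE [P3→W gives 4>1]
(A,R,Y): not NE [P1→C gives 9>0; P2→Q gives 9>0; P3→W gives 4>1]
(A,R,Z): not NE [P1→D gives 7>6; P3→W gives 4>2]
(A,R,W): not NE [P1→B gives 8>0]
(B,P,X): not NE [P2→R gives 12>4; P3→Z gives 9>1]
(B,P,Y): not NE [P2→R gives 9>3; P3→Z gives 9>5]
(B,P,Z): not NE [P2→Q gives 9>8]
(B,P,W): not NE [P1→D gives 6>1; P2→R gives 8>5; P3→Z gives 9>1]
(B,Q,X): not NE [P2→R gives 12>9]
(B,Q,Y): not NE [P2→R gives 9>0]
(B,Q,Z): not NE [P1→A gives 9>0; P3→W gives 4>1]
(B,Q,W): not NE [P1→A gives 6>1; P2→R gives 8>7]
(B,R,X): not NE [P1→A gives 8>6]
(B,R,Y): not NE [P1→C gives 9>7; P3→X gives 9>3]
(B,R,Z): not NE [P1→D gives 7>5; P2→Q gives 9>3; P3→X gives 9>4]
(B,R,W): not NE [P3→X gives 9>1]
(C,P,X): not NE [P1→B gives 9>8; P2→R gives 9>1; P3→Y gives 9>3]
(C,P,Y): not NE [P1→B gives 8>5]
(C,P,Z): not NE [P1→B gives 9>5; P2→R gives 7>0; P3→Y gives 9>5]
(C,P,W): not NE [P1→D gives 6>5; P2→Q gives 8>0; P3→Y gives 9>6]
(C,Q,X): not NE [P1→B gives 6>5; P2→R gives 9>3; P3→Y gives 7>3]
(C,Q,Y): not NE [P1→B gives 5>0; P2→R gives 3>0]
(C,Q,Z): not NE [P1→A gives 9>8; P2→R gives 7>3; P3→Y gives 7>6]
(C,Q,W): not NE [P1→A gives 6>4; P3→Y gives 7>6]
(C,R,X): not NE [P1→A gives 8>1; P3→Z gives 9>5]
(C,R,Y): not NE [P3→Z gives 9>6]
(C,R,Z): not NE [P1→D gives 7>3]
(C,R,W): not NE [P1→B gives 8>4; P2→Q gives 8>6; P3→Z gives 9>0]
(D,P,X): not NE [P1→B gives 9>4; P2→R gives 7>1; P3→Z gives 9>6]
(D,P,Y): not NE [P1→B gives 8>3; P3→Z gives 9>5]
(D,P,Z): not NE [P1→B gives 9>8; P2→R gives 8>6]
(D,P,W): not NE [P3→Z gives 9>6]
(D,Q,X): not NE [P1→B gives 6>2; P2→R gives 7>5; P3→W gives 5>3]
(D,Q,Y): not NE [P1→B gives 5>1; P2→P gives 5>3; P3→W gives 5>1]
(D,Q,Z): not NE [P1→A gives 9>0; P2→R gives 8>6; P3→W gives 5>0]
(D,Q,W): not NE [P1→A gives 6>4]
(D,R,X): not NE [P1→A gives 8>1; P3→W gives 10>4]
(D,R,Y): not NE [P1→C gives 9>0; P2→P gives 5>2; P3→W gives 10>6]
(D,R,Z): not NE [P3→W gives 10>7]
(D,R,W): not NE [P1→B gives 8>5]

NE set: (A,Q,W)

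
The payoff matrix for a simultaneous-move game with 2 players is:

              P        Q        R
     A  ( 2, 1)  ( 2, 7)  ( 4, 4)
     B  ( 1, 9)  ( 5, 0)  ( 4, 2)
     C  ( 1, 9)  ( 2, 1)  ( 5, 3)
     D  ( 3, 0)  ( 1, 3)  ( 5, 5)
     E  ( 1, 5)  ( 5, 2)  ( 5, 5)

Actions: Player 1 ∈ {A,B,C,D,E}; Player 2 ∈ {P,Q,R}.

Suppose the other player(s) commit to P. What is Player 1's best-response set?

BR_1 = {D}

u_1(A vs P) = 2
u_1(B vs P) = 1
u_1(C vs P) = 1
u_1(D vs P) = 3
u_1(E vs P) = 1
max payoff 3 at {D}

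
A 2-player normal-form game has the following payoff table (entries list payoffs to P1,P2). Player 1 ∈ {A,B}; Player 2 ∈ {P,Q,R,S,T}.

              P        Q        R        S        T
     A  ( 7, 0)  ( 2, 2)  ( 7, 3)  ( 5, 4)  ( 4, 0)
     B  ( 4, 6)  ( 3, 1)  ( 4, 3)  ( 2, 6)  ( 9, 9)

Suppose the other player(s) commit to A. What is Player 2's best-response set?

P2 best: {S}

u_2(P vs A) = 0
u_2(Q vs A) = 2
u_2(R vs A) = 3
u_2(S vs A) = 4
u_2(T vs A) = 0
max payoff 4 at {S}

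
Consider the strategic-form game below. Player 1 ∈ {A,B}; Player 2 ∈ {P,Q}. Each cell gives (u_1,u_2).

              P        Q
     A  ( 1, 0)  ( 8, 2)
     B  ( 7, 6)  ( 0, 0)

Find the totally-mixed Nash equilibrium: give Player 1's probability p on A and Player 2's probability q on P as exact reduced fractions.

p=3/4, q=4/7

P1 indiff ⇒ q·1+(1-q)·8 = q·7+(1-q)·0 ⇒ q(-6) = (1-q)(-8) ⇒ q = 4/7
P2 indiff ⇒ p·0+(1-p)·6 = p·2+(1-p)·0 ⇒ p(-2) = (1-p)(-6) ⇒ p = 3/4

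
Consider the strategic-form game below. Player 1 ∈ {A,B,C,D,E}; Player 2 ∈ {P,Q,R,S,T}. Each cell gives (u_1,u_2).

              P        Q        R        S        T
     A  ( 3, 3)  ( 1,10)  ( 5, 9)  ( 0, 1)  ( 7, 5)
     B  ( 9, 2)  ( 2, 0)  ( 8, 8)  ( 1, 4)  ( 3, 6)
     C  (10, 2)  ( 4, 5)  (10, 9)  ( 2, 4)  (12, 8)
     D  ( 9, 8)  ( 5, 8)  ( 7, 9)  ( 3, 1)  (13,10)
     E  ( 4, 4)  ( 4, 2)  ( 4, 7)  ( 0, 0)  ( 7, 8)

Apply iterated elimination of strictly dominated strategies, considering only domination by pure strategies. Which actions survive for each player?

P1 drop A (C beats it: P:10>3 Q:4>1 R:10>5 S:2>0 T:12>7)
P1 drop B (C beats it: P:10>9 Q:4>2 R:10>8 S:2>1 T:12>3)
P1 drop E (D beats it: P:9>4 Q:5>4 R:7>4 S:3>0 T:13>7)
P2 drop P (R beats it: C:9>2 D:9>8)
P2 drop Q (R beats it: C:9>5 D:9>8)
P2 drop S (R beats it: C:9>4 D:9>1)
P1→{C,D} P2→{R,T}

Survivors P1:{C,D} P2:{R,T}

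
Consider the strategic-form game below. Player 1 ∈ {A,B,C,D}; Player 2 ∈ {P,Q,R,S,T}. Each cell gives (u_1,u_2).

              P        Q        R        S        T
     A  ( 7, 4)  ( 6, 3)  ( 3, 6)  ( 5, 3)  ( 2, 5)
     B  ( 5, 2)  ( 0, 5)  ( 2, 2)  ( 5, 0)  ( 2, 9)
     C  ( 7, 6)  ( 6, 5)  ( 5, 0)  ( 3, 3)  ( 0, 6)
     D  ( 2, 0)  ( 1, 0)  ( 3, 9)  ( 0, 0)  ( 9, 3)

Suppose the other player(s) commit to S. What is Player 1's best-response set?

u_1(A vs S) = 5
u_1(B vs S) = 5
u_1(C vs S) = 3
u_1(D vs S) = 0
max payoff 5 at {A,B}

argmax u_1 = {A,B}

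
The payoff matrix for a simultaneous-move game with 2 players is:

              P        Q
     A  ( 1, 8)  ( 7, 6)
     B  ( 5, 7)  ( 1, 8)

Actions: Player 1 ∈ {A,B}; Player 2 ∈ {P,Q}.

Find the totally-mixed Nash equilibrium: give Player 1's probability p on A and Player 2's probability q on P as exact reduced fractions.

(p,q) = (1/3, 3/5)

P1 indiff ⇒ q·1+(1-q)·7 = q·5+(1-q)·1 ⇒ q(-4) = (1-q)(-6) ⇒ q = 3/5
P2 indiff ⇒ p·8+(1-p)·7 = p·6+(1-p)·8 ⇒ p(2) = (1-p)(1) ⇒ p = 1/3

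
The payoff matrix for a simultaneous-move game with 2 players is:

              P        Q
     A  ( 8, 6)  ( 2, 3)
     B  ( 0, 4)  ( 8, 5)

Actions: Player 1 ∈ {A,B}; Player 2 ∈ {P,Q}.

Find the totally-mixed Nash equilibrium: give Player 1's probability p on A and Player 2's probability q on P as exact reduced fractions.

P1 indiff ⇒ q·8+(1-q)·2 = q·0+(1-q)·8 ⇒ q(8) = (1-q)(6) ⇒ q = 3/7
P2 indiff ⇒ p·6+(1-p)·4 = p·3+(1-p)·5 ⇒ p(3) = (1-p)(1) ⇒ p = 1/4

p=1/4, q=3/7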